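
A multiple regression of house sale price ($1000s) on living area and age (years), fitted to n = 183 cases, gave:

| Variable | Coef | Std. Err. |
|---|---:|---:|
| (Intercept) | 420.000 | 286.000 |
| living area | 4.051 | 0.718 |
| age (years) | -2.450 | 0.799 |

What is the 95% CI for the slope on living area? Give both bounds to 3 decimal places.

(2.634, 5.468)

Read off: b = 4.051, SE = 0.718 for living area.
df = n − k − 1 = 183 − 2 − 1 = 180.
t* = t_{0.025, 180} = 1.973231.
Margin = t* × SE = 1.973231 × 0.718 = 1.41678.
CI: 4.051 ± 1.41678 → (2.634, 5.468).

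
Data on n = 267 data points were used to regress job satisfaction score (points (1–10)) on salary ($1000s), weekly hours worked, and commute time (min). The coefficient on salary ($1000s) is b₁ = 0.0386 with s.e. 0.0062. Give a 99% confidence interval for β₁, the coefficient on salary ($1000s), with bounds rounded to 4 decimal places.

df = n − k − 1 = 267 − 3 − 1 = 263.
t* = t_{0.005, 263} = 2.594652.
Margin = t* × SE = 2.594652 × 0.0062 = 0.016087.
CI: 0.0386 ± 0.016087 → (0.0225, 0.0547).
With 99% confidence, each one-unit increase in salary ($1000s) is associated with a change of between 0.0225 and 0.0547 points (1–10) in job satisfaction score, holding the other predictors fixed.

(0.0225, 0.0547)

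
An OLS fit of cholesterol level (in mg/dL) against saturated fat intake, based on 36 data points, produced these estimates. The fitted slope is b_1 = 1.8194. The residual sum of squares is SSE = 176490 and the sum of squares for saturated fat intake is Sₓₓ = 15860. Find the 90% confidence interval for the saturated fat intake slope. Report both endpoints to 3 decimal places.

(0.852, 2.787)

MSE = SSE/(n − 2) = 176490/34 = 5190.88.
SE(b_1) = √(MSE/Sₓₓ) = √(5190.88/15860) = 0.572096.
df = n − 2 = 34.
t* = t_{0.05, 34} = 1.690924.
Margin = t* × SE = 1.690924 × 0.572096 = 0.96737.
CI: 1.8194 ± 0.96737 → (0.852, 2.787).
With 90% confidence, each one-unit increase in saturated fat intake is associated with a change of between 0.852 and 2.787 mg/dL in cholesterol level.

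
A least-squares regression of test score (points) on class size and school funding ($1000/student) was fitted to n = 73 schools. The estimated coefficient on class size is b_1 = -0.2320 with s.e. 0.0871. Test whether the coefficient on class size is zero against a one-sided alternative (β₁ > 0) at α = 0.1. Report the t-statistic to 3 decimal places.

t = -2.664

H₀: β₁ = 0 vs H₁: β₁ > 0.
t = (b_1 − β₁⁰)/SE = -0.2320 / 0.0871 = -2.664.
df = n − k − 1 = 73 − 2 − 1 = 70.
One-sided p ≈ 0.9952, which is ≥ 0.1, so fail to reject H₀.
The data do not give significant evidence that the true slope on class size is positive, holding the other predictors fixed.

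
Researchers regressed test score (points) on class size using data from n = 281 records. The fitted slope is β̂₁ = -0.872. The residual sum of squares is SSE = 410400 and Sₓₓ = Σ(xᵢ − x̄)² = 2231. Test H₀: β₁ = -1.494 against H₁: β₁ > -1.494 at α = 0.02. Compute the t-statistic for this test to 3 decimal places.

t = 0.766

MSE = SSE/(n − 2) = 410400/279 = 1470.97.
SE(β̂₁) = √(MSE/Sₓₓ) = √(1470.97/2231) = 0.811992.
t = (-0.872 − (-1.494)) / 0.811992 = 0.766.
df = n − 2 = 279.
One-sided p ≈ 0.2222, which is ≥ 0.02, so fail to reject H₀.
The data do not give significant evidence that the true slope on class size exceeds -1.494 points per unit.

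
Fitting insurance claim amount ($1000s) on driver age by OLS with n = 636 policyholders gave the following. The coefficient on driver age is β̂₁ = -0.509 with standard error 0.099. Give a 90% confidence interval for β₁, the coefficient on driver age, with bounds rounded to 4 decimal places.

(-0.6721, -0.3459)

df = n − 2 = 636 − 2 = 634.
t* = t_{0.05, 634} = 1.647261.
Margin = t* × SE = 1.647261 × 0.099 = 0.163079.
CI: -0.509 ± 0.163079 → (-0.6721, -0.3459).
With 90% confidence, each one-unit increase in driver age is associated with a change of between -0.6721 and -0.3459 $1000s in insurance claim amount.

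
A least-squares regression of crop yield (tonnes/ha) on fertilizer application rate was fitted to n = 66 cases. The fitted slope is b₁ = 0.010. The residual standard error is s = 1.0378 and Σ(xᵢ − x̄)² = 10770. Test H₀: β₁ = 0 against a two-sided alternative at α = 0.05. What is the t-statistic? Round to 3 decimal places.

t = 1.000

SE(b₁) = s/√Sₓₓ = 1.0378/√10770 = 0.0100001.
t = 0.010 / 0.0100001 = 1.000.
df = n − 2 = 64.
Two-sided p ≈ 0.3211, which is ≥ 0.05, so fail to reject H₀.
The data do not give significant evidence of an association between fertilizer application rate and crop yield.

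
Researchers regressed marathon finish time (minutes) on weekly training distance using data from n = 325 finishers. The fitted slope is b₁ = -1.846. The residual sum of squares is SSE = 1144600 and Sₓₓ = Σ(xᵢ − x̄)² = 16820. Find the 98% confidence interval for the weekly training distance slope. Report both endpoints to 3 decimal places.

(-2.919, -0.773)

MSE = SSE/(n − 2) = 1144600/323 = 3543.65.
SE(b₁) = √(MSE/Sₓₓ) = √(3543.65/16820) = 0.459.
df = n − 2 = 323.
t* = t_{0.01, 323} = 2.337948.
Margin = t* × SE = 2.337948 × 0.459 = 1.07312.
CI: -1.846 ± 1.07312 → (-2.919, -0.773).
With 98% confidence, each one-unit increase in weekly training distance is associated with a change of between -2.919 and -0.773 minutes in marathon finish time.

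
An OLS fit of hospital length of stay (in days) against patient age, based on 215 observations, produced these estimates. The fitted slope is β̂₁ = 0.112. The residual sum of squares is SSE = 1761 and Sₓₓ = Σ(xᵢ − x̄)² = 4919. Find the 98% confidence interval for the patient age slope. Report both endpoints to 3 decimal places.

MSE = SSE/(n − 2) = 1761/213 = 8.26761.
SE(β̂₁) = √(MSE/Sₓₓ) = √(8.26761/4919) = 0.0409969.
df = n − 2 = 213.
t* = t_{0.01, 213} = 2.343982.
Margin = t* × SE = 2.343982 × 0.0409969 = 0.09610.
CI: 0.112 ± 0.09610 → (0.016, 0.208).
With 98% confidence, each one-unit increase in patient age is associated with a change of between 0.016 and 0.208 days in hospital length of stay.

(0.016, 0.208)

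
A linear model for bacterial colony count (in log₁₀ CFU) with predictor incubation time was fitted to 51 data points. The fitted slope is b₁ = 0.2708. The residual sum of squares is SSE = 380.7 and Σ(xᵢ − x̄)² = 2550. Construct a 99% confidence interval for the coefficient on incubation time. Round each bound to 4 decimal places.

(0.1229, 0.4187)

MSE = SSE/(n − 2) = 380.7/49 = 7.76939.
SE(b₁) = √(MSE/Sₓₓ) = √(7.76939/2550) = 0.055198.
df = n − 2 = 49.
t* = t_{0.005, 49} = 2.679952.
Margin = t* × SE = 2.679952 × 0.055198 = 0.147928.
CI: 0.2708 ± 0.147928 → (0.1229, 0.4187).
With 99% confidence, each one-unit increase in incubation time is associated with a change of between 0.1229 and 0.4187 log₁₀ CFU in bacterial colony count.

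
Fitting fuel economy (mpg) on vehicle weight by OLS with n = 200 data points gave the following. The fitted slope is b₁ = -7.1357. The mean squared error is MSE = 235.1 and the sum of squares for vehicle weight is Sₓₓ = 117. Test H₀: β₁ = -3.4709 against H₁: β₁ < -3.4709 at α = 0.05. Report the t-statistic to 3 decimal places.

SE(b₁) = √(MSE/Sₓₓ) = √(235.1/117) = 1.41753.
t = (-7.1357 − (-3.4709)) / 1.41753 = -2.585.
df = n − 2 = 198.
One-sided p ≈ 0.0052, which is < 0.05, so reject H₀.
There is evidence that the true slope on vehicle weight is below -3.4709 mpg per unit.

t = -2.585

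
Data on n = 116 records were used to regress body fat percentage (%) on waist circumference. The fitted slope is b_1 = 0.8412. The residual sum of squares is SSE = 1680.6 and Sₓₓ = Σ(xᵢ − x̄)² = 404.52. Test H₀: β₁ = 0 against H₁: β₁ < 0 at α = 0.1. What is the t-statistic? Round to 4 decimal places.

MSE = SSE/(n − 2) = 1680.6/114 = 14.7421.
SE(b_1) = √(MSE/Sₓₓ) = √(14.7421/404.52) = 0.190902.
t = 0.8412 / 0.190902 = 4.4065.
df = n − 2 = 114.
One-sided p ≈ 1.0000, which is ≥ 0.1, so fail to reject H₀.
The data do not give significant evidence that the true slope on waist circumference is negative.

t = 4.4065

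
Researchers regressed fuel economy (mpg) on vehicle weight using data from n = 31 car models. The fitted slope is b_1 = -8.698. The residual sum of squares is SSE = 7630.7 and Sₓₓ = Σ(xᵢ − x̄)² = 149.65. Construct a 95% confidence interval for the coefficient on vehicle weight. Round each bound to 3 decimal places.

(-11.410, -5.986)

MSE = SSE/(n − 2) = 7630.7/29 = 263.128.
SE(b_1) = √(MSE/Sₓₓ) = √(263.128/149.65) = 1.326.
df = n − 2 = 29.
t* = t_{0.025, 29} = 2.04523.
Margin = t* × SE = 2.04523 × 1.326 = 2.71198.
CI: -8.698 ± 2.71198 → (-11.410, -5.986).
With 95% confidence, each one-unit increase in vehicle weight is associated with a change of between -11.410 and -5.986 mpg in fuel economy.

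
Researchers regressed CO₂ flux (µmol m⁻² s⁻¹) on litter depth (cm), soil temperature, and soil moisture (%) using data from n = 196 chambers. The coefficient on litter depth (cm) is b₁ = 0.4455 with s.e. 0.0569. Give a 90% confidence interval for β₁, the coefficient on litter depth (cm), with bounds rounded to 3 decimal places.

(0.351, 0.540)

df = n − k − 1 = 196 − 3 − 1 = 192.
t* = t_{0.05, 192} = 1.652829.
Margin = t* × SE = 1.652829 × 0.0569 = 0.09405.
CI: 0.4455 ± 0.09405 → (0.351, 0.540).
With 90% confidence, each one-unit increase in litter depth (cm) is associated with a change of between 0.351 and 0.540 µmol m⁻² s⁻¹ in CO₂ flux, holding the other predictors fixed.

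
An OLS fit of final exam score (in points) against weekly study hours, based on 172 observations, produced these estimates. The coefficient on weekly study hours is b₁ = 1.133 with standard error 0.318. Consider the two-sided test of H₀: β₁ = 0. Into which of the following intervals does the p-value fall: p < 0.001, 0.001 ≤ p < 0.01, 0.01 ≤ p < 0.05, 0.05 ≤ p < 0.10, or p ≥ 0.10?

p < 0.001

t = 1.133 / 0.318 = 3.563.
df = n − 2 = 172 − 2 = 170.
Two-sided p = 2·P(T_{170} > |t|) ≈ 0.0005.
So p < 0.001.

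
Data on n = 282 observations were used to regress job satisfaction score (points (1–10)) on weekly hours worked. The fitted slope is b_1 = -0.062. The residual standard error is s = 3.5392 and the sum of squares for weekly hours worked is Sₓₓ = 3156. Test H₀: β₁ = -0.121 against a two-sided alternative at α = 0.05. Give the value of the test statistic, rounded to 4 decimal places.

t = 0.9365

SE(b_1) = s/√Sₓₓ = 3.5392/√3156 = 0.0629994.
t = (-0.062 − (-0.121)) / 0.0629994 = 0.9365.
df = n − 2 = 280.
Two-sided p ≈ 0.3498, which is ≥ 0.05, so fail to reject H₀.
The data are consistent with a true slope of -0.121 points (1–10) per unit of weekly hours worked.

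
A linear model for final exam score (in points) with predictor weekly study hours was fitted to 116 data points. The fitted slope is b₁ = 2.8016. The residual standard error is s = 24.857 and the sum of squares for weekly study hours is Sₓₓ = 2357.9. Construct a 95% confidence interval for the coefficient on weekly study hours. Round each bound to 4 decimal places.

SE(b₁) = s/√Sₓₓ = 24.857/√2357.9 = 0.511901.
df = n − 2 = 114.
t* = t_{0.025, 114} = 1.980992.
Margin = t* × SE = 1.980992 × 0.511901 = 1.014072.
CI: 2.8016 ± 1.014072 → (1.7875, 3.8157).
With 95% confidence, each one-unit increase in weekly study hours is associated with a change of between 1.7875 and 3.8157 points in final exam score.

(1.7875, 3.8157)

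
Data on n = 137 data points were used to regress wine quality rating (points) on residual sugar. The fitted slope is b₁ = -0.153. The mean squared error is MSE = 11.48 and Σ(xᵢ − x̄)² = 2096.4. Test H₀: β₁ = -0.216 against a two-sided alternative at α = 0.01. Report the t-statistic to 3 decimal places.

SE(b₁) = √(MSE/Sₓₓ) = √(11.48/2096.4) = 0.0740004.
t = (-0.153 − (-0.216)) / 0.0740004 = 0.851.
df = n − 2 = 135.
Two-sided p ≈ 0.3961, which is ≥ 0.01, so fail to reject H₀.
The data are consistent with a true slope of -0.216 points per unit of residual sugar.

t = 0.851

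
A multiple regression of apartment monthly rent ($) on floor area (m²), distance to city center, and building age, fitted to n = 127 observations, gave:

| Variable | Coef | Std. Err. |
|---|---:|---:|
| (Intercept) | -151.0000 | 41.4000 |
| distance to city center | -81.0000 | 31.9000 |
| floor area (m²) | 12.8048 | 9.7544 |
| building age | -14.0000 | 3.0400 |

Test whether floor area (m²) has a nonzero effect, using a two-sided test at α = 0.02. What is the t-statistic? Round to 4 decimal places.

t = 1.3127

Read off: b = 12.8048, SE = 9.7544 for floor area (m²).
H₀: β₁ = 0 vs H₁: β₁ ≠ 0.
t = 12.8048 / 9.7544 = 1.3127.
df = n − k − 1 = 127 − 3 − 1 = 123.
Two-sided p ≈ 0.1917, which is ≥ 0.02, so fail to reject H₀.
The data do not give significant evidence of an association between floor area (m²) and apartment monthly rent, after adjusting for the other predictors.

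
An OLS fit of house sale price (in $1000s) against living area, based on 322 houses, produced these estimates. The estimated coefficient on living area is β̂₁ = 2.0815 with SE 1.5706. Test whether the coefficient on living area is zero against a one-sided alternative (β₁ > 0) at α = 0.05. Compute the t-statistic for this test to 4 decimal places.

H₀: β₁ = 0 vs H₁: β₁ > 0.
t = (β̂₁ − β₁⁰)/SE = 2.0815 / 1.5706 = 1.3253.
df = n − 2 = 322 − 2 = 320.
One-sided p ≈ 0.0930, which is ≥ 0.05, so fail to reject H₀.
The data do not give significant evidence that the true slope on living area is positive.

t = 1.3253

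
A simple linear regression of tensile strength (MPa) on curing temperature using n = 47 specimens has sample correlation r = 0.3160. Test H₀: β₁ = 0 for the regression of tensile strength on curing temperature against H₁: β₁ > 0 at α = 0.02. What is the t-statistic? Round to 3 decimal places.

t = 2.234

t = r·√(n − 2)/√(1 − r²) = 0.3160·√45/√0.900144 = 2.234.
df = n − 2 = 45.
One-sided p ≈ 0.0152, which is < 0.02, so reject H₀.
There is evidence of a linear association between curing temperature and tensile strength.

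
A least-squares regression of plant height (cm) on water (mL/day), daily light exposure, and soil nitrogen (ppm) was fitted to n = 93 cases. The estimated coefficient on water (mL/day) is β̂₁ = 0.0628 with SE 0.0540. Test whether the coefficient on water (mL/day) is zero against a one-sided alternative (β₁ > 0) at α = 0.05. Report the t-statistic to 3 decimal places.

t = 1.163

H₀: β₁ = 0 vs H₁: β₁ > 0.
t = (β̂₁ − β₁⁰)/SE = 0.0628 / 0.0540 = 1.163.
df = n − k − 1 = 93 − 3 − 1 = 89.
One-sided p ≈ 0.1240, which is ≥ 0.05, so fail to reject H₀.
The data do not give significant evidence that the true slope on water (mL/day) is positive, holding the other predictors fixed.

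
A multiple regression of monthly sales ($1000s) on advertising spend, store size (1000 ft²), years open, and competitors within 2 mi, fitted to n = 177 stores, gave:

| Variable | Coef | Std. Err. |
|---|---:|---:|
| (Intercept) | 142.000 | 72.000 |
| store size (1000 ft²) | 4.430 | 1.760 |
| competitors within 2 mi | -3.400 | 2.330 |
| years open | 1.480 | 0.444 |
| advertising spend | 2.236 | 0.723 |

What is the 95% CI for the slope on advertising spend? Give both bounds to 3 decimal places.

Read off: b = 2.236, SE = 0.723 for advertising spend.
df = n − k − 1 = 177 − 4 − 1 = 172.
t* = t_{0.025, 172} = 1.973852.
Margin = t* × SE = 1.973852 × 0.723 = 1.42710.
CI: 2.236 ± 1.42710 → (0.809, 3.663).

(0.809, 3.663)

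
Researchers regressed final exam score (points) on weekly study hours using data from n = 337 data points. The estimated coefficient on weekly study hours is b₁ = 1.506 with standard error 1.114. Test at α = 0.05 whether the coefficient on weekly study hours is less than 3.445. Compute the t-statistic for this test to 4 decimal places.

H₀: β₁ = 3.445 vs H₁: β₁ < 3.445.
t = (b₁ − β₁⁰)/SE = (1.506 − 3.445) / 1.114 = -1.7406.
df = n − 2 = 337 − 2 = 335.
One-sided p ≈ 0.0413, which is < 0.05, so reject H₀.
There is evidence that the true slope on weekly study hours is below 3.445 points per unit.

t = -1.7406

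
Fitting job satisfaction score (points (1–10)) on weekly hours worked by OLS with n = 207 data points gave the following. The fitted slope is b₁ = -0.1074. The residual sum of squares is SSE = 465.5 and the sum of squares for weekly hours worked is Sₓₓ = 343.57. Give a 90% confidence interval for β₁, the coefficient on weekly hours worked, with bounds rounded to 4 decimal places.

(-0.2417, 0.0269)

MSE = SSE/(n − 2) = 465.5/205 = 2.27073.
SE(b₁) = √(MSE/Sₓₓ) = √(2.27073/343.57) = 0.0812971.
df = n − 2 = 205.
t* = t_{0.05, 205} = 1.652321.
Margin = t* × SE = 1.652321 × 0.0812971 = 0.134329.
CI: -0.1074 ± 0.134329 → (-0.2417, 0.0269).
With 90% confidence, each one-unit increase in weekly hours worked is associated with a change of between -0.2417 and 0.0269 points (1–10) in job satisfaction score.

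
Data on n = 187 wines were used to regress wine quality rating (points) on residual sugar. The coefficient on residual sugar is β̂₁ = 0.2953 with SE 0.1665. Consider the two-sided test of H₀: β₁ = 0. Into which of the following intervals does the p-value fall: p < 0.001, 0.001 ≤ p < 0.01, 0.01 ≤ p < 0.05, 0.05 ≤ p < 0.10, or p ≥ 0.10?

0.05 ≤ p < 0.10

t = 0.2953 / 0.1665 = 1.774.
df = n − 2 = 187 − 2 = 185.
Two-sided p = 2·P(T_{185} > |t|) ≈ 0.0778.
So 0.05 ≤ p < 0.10.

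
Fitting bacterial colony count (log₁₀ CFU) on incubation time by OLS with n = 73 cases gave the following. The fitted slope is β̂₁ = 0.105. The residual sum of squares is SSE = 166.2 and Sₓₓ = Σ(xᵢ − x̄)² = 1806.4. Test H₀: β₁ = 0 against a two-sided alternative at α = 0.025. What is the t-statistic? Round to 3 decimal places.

t = 2.917

MSE = SSE/(n − 2) = 166.2/71 = 2.34085.
SE(β̂₁) = √(MSE/Sₓₓ) = √(2.34085/1806.4) = 0.0359981.
t = 0.105 / 0.0359981 = 2.917.
df = n − 2 = 71.
Two-sided p ≈ 0.0047, which is < 0.025, so reject H₀.
There is evidence that incubation time is associated with bacterial colony count.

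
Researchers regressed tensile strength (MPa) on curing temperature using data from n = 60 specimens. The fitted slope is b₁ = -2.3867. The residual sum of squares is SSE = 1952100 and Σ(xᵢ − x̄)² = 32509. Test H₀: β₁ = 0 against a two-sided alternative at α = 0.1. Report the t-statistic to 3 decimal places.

MSE = SSE/(n − 2) = 1952100/58 = 33656.9.
SE(b₁) = √(MSE/Sₓₓ) = √(33656.9/32509) = 1.0175.
t = -2.3867 / 1.0175 = -2.346.
df = n − 2 = 58.
Two-sided p ≈ 0.0224, which is < 0.1, so reject H₀.
There is evidence that curing temperature is associated with tensile strength.

t = -2.346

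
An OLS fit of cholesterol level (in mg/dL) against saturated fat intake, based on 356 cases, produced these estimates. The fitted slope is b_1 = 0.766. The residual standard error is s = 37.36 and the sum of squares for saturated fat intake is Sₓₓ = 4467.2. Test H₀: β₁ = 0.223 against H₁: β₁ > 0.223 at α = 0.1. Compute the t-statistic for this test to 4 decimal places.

t = 0.9714

SE(b_1) = s/√Sₓₓ = 37.36/√4467.2 = 0.558971.
t = (0.766 − 0.223) / 0.558971 = 0.9714.
df = n − 2 = 354.
One-sided p ≈ 0.1660, which is ≥ 0.1, so fail to reject H₀.
The data do not give significant evidence that the true slope on saturated fat intake exceeds 0.223 mg/dL per unit.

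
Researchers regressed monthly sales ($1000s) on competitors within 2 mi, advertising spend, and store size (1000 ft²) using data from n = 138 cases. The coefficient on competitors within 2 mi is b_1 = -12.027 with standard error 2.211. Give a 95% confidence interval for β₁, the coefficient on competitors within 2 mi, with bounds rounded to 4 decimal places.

(-16.4000, -7.6540)

df = n − k − 1 = 138 − 3 − 1 = 134.
t* = t_{0.025, 134} = 1.977826.
Margin = t* × SE = 1.977826 × 2.211 = 4.372973.
CI: -12.027 ± 4.372973 → (-16.4000, -7.6540).
With 95% confidence, each one-unit increase in competitors within 2 mi is associated with a change of between -16.4000 and -7.6540 $1000s in monthly sales, holding the other predictors fixed.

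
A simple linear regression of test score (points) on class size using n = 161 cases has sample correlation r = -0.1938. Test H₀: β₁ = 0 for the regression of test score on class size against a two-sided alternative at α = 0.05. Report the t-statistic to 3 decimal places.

t = r·√(n − 2)/√(1 − r²) = -0.1938·√159/√0.962442 = -2.491.
df = n − 2 = 159.
Two-sided p ≈ 0.0138, which is < 0.05, so reject H₀.
There is evidence of a linear association between class size and test score.

t = -2.491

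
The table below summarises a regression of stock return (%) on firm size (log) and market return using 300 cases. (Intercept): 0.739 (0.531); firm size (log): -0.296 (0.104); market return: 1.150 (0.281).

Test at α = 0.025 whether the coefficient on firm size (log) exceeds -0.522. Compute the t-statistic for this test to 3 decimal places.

t = 2.173

Read off: b = -0.296, SE = 0.104 for firm size (log).
H₀: β₁ = -0.522 vs H₁: β₁ > -0.522.
t = (-0.296 − (-0.522)) / 0.104 = 2.173.
df = n − k − 1 = 300 − 2 − 1 = 297.
One-sided p ≈ 0.0153, which is < 0.025, so reject H₀.
There is evidence that the true slope on firm size (log) exceeds -0.522 % per unit, holding the other predictors fixed.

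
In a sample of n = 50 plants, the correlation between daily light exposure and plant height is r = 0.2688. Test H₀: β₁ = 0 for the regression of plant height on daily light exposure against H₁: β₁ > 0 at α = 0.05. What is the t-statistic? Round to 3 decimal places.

t = r·√(n − 2)/√(1 − r²) = 0.2688·√48/√0.927747 = 1.933.
df = n − 2 = 48.
One-sided p ≈ 0.0295, which is < 0.05, so reject H₀.
There is evidence of a linear association between daily light exposure and plant height.

t = 1.933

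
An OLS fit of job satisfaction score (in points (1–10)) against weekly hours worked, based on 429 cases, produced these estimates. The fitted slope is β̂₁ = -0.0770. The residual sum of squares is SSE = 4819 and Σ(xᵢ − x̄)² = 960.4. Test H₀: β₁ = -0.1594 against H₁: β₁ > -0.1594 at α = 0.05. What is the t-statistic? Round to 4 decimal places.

MSE = SSE/(n − 2) = 4819/427 = 11.2857.
SE(β̂₁) = √(MSE/Sₓₓ) = √(11.2857/960.4) = 0.108402.
t = (-0.0770 − (-0.1594)) / 0.108402 = 0.7601.
df = n − 2 = 427.
One-sided p ≈ 0.2238, which is ≥ 0.05, so fail to reject H₀.
The data do not give significant evidence that the true slope on weekly hours worked exceeds -0.1594 points (1–10) per unit.

t = 0.7601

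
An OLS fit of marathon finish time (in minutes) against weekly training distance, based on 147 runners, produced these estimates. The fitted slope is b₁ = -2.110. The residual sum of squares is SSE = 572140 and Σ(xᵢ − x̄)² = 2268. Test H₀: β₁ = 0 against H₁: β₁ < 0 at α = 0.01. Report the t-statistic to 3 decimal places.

MSE = SSE/(n − 2) = 572140/145 = 3945.79.
SE(b₁) = √(MSE/Sₓₓ) = √(3945.79/2268) = 1.319.
t = -2.110 / 1.319 = -1.600.
df = n − 2 = 145.
One-sided p ≈ 0.0559, which is ≥ 0.01, so fail to reject H₀.
The data do not give significant evidence that the true slope on weekly training distance is negative.

t = -1.600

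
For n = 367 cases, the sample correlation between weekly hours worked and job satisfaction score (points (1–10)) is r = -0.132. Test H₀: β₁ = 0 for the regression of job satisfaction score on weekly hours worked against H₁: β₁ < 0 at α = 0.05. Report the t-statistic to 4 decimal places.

t = -2.5441

t = r·√(n − 2)/√(1 − r²) = -0.132·√365/√0.982576 = -2.5441.
df = n − 2 = 365.
One-sided p ≈ 0.0057, which is < 0.05, so reject H₀.
There is evidence of a linear association between weekly hours worked and job satisfaction score.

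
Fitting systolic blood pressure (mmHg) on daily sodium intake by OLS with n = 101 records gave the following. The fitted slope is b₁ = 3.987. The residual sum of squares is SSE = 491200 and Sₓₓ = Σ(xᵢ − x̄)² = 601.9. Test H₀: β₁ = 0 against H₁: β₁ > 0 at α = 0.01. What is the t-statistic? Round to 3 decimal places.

t = 1.389

MSE = SSE/(n − 2) = 491200/99 = 4961.62.
SE(b₁) = √(MSE/Sₓₓ) = √(4961.62/601.9) = 2.87111.
t = 3.987 / 2.87111 = 1.389.
df = n − 2 = 99.
One-sided p ≈ 0.0840, which is ≥ 0.01, so fail to reject H₀.
The data do not give significant evidence that the true slope on daily sodium intake is positive.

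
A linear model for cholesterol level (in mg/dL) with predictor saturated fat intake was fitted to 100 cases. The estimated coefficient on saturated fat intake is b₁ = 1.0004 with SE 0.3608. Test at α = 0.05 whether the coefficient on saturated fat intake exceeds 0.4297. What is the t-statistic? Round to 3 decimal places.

t = 1.582

H₀: β₁ = 0.4297 vs H₁: β₁ > 0.4297.
t = (b₁ − β₁⁰)/SE = (1.0004 − 0.4297) / 0.3608 = 1.582.
df = n − 2 = 100 − 2 = 98.
One-sided p ≈ 0.0585, which is ≥ 0.05, so fail to reject H₀.
The data do not give significant evidence that the true slope on saturated fat intake exceeds 0.4297 mg/dL per unit.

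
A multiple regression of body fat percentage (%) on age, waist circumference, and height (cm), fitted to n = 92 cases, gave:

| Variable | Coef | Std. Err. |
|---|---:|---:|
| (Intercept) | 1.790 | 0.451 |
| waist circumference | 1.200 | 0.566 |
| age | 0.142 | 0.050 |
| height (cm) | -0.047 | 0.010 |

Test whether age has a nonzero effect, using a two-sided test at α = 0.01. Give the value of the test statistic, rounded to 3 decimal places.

t = 2.840

Read off: b = 0.142, SE = 0.050 for age.
H₀: β₁ = 0 vs H₁: β₁ ≠ 0.
t = 0.142 / 0.050 = 2.840.
df = n − k − 1 = 92 − 3 − 1 = 88.
Two-sided p ≈ 0.0056, which is < 0.01, so reject H₀.
There is evidence that age is associated with body fat percentage, holding the other predictors fixed.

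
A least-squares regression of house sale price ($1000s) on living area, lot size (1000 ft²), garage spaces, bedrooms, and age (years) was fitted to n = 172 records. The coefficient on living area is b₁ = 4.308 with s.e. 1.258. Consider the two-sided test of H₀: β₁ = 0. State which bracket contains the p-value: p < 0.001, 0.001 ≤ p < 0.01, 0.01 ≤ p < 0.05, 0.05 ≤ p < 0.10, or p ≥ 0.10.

t = 4.308 / 1.258 = 3.424.
df = n − k − 1 = 172 − 5 − 1 = 166.
Two-sided p = 2·P(T_{166} > |t|) ≈ 0.0008.
So p < 0.001.

p < 0.001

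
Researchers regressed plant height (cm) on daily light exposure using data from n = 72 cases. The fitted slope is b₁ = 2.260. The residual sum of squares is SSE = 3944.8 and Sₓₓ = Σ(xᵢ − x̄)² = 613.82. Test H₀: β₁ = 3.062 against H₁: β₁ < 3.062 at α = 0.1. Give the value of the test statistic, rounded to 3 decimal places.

t = -2.647

MSE = SSE/(n − 2) = 3944.8/70 = 56.3543.
SE(b₁) = √(MSE/Sₓₓ) = √(56.3543/613.82) = 0.303.
t = (2.260 − 3.062) / 0.303 = -2.647.
df = n − 2 = 70.
One-sided p ≈ 0.0050, which is < 0.1, so reject H₀.
There is evidence that the true slope on daily light exposure is below 3.062 cm per unit.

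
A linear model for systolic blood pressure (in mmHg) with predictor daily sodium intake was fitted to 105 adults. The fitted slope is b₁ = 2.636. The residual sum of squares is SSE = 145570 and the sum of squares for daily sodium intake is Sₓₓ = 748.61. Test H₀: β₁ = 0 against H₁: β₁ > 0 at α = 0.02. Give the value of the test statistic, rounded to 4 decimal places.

t = 1.9185

MSE = SSE/(n − 2) = 145570/103 = 1413.3.
SE(b₁) = √(MSE/Sₓₓ) = √(1413.3/748.61) = 1.37401.
t = 2.636 / 1.37401 = 1.9185.
df = n − 2 = 103.
One-sided p ≈ 0.0289, which is ≥ 0.02, so fail to reject H₀.
The data do not give significant evidence that the true slope on daily sodium intake is positive.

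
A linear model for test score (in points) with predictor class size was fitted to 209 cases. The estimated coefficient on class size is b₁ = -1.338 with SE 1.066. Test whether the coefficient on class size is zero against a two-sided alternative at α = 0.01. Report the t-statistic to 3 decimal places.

H₀: β₁ = 0 vs H₁: β₁ ≠ 0.
t = (b₁ − β₁⁰)/SE = -1.338 / 1.066 = -1.255.
df = n − 2 = 209 − 2 = 207.
Two-sided p ≈ 0.2108, which is ≥ 0.01, so fail to reject H₀.
The data do not give significant evidence of an association between class size and test score.

t = -1.255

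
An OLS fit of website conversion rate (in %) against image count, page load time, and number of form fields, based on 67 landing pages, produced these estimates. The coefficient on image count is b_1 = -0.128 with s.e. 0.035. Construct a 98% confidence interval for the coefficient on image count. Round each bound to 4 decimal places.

df = n − k − 1 = 67 − 3 − 1 = 63.
t* = t_{0.01, 63} = 2.387008.
Margin = t* × SE = 2.387008 × 0.035 = 0.083545.
CI: -0.128 ± 0.083545 → (-0.2115, -0.0445).
With 98% confidence, each one-unit increase in image count is associated with a change of between -0.2115 and -0.0445 % in website conversion rate, holding the other predictors fixed.

(-0.2115, -0.0445)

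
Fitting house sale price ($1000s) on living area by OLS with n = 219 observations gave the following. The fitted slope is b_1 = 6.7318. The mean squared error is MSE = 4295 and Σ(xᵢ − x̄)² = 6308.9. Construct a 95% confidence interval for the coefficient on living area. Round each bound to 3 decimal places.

SE(b_1) = √(MSE/Sₓₓ) = √(4295/6308.9) = 0.825097.
df = n − 2 = 217.
t* = t_{0.025, 217} = 1.970956.
Margin = t* × SE = 1.970956 × 0.825097 = 1.62623.
CI: 6.7318 ± 1.62623 → (5.106, 8.358).
With 95% confidence, each one-unit increase in living area is associated with a change of between 5.106 and 8.358 $1000s in house sale price.

(5.106, 8.358)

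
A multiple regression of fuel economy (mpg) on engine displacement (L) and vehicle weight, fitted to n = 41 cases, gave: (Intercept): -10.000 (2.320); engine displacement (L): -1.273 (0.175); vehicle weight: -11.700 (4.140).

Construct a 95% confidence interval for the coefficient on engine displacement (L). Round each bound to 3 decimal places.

Read off: b = -1.273, SE = 0.175 for engine displacement (L).
df = n − k − 1 = 41 − 2 − 1 = 38.
t* = t_{0.025, 38} = 2.024394.
Margin = t* × SE = 2.024394 × 0.175 = 0.35427.
CI: -1.273 ± 0.35427 → (-1.627, -0.919).

(-1.627, -0.919)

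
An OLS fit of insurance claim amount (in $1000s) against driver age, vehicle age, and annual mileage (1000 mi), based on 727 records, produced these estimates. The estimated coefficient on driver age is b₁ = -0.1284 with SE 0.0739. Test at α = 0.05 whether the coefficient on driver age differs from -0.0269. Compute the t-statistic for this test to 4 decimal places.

t = -1.3735

H₀: β₁ = -0.0269 vs H₁: β₁ ≠ -0.0269.
t = (b₁ − β₁⁰)/SE = (-0.1284 − (-0.0269)) / 0.0739 = -1.3735.
df = n − k − 1 = 727 − 3 − 1 = 723.
Two-sided p ≈ 0.1700, which is ≥ 0.05, so fail to reject H₀.
The data are consistent with a true slope of -0.0269 $1000s per unit of driver age, holding the other predictors fixed.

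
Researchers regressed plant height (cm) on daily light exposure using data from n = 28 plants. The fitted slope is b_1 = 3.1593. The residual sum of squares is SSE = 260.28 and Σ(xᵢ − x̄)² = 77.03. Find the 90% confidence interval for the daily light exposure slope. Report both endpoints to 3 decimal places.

MSE = SSE/(n − 2) = 260.28/26 = 10.0108.
SE(b_1) = √(MSE/Sₓₓ) = √(10.0108/77.03) = 0.360499.
df = n − 2 = 26.
t* = t_{0.05, 26} = 1.705618.
Margin = t* × SE = 1.705618 × 0.360499 = 0.61487.
CI: 3.1593 ± 0.61487 → (2.544, 3.774).
With 90% confidence, each one-unit increase in daily light exposure is associated with a change of between 2.544 and 3.774 cm in plant height.

(2.544, 3.774)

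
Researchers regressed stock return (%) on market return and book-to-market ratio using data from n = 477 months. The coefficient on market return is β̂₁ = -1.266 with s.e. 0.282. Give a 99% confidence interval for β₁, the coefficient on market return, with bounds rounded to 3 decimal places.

(-1.995, -0.537)

df = n − k − 1 = 477 − 2 − 1 = 474.
t* = t_{0.005, 474} = 2.586241.
Margin = t* × SE = 2.586241 × 0.282 = 0.72932.
CI: -1.266 ± 0.72932 → (-1.995, -0.537).
With 99% confidence, each one-unit increase in market return is associated with a change of between -1.995 and -0.537 % in stock return, holding the other predictors fixed.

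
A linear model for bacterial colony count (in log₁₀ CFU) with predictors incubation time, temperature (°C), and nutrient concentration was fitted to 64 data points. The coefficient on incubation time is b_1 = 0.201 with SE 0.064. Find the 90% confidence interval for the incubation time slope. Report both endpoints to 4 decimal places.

df = n − k − 1 = 64 − 3 − 1 = 60.
t* = t_{0.05, 60} = 1.670649.
Margin = t* × SE = 1.670649 × 0.064 = 0.106922.
CI: 0.201 ± 0.106922 → (0.0941, 0.3079).
With 90% confidence, each one-unit increase in incubation time is associated with a change of between 0.0941 and 0.3079 log₁₀ CFU in bacterial colony count, holding the other predictors fixed.

(0.0941, 0.3079)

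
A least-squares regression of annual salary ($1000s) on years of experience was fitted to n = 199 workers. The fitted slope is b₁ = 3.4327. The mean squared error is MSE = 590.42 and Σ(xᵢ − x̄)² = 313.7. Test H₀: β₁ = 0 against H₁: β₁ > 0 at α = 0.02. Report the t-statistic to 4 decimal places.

t = 2.5021

SE(b₁) = √(MSE/Sₓₓ) = √(590.42/313.7) = 1.3719.
t = 3.4327 / 1.3719 = 2.5021.
df = n − 2 = 197.
One-sided p ≈ 0.0066, which is < 0.02, so reject H₀.
There is evidence that the true slope on years of experience is positive.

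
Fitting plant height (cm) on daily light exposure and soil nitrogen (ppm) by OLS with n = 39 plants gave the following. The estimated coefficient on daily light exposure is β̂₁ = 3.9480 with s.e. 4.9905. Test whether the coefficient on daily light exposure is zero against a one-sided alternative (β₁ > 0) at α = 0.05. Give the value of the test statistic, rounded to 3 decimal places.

H₀: β₁ = 0 vs H₁: β₁ > 0.
t = (β̂₁ − β₁⁰)/SE = 3.9480 / 4.9905 = 0.791.
df = n − k − 1 = 39 − 2 − 1 = 36.
One-sided p ≈ 0.2170, which is ≥ 0.05, so fail to reject H₀.
The data do not give significant evidence that the true slope on daily light exposure is positive, holding the other predictors fixed.

t = 0.791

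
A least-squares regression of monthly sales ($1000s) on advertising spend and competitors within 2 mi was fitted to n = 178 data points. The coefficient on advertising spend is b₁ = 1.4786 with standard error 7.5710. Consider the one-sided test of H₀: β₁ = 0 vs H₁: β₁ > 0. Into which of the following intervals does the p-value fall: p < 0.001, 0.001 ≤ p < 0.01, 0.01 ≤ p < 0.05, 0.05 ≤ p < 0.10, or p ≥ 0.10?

t = 1.4786 / 7.5710 = 0.195.
df = n − k − 1 = 178 − 2 − 1 = 175.
One-sided p = P(T_{175} > t) ≈ 0.4227.
So p ≥ 0.10.

p ≥ 0.10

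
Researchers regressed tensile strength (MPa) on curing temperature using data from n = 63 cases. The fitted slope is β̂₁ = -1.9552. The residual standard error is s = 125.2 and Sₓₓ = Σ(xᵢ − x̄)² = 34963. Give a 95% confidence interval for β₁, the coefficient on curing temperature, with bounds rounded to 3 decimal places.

SE(β̂₁) = s/√Sₓₓ = 125.2/√34963 = 0.669576.
df = n − 2 = 61.
t* = t_{0.025, 61} = 1.999624.
Margin = t* × SE = 1.999624 × 0.669576 = 1.33890.
CI: -1.9552 ± 1.33890 → (-3.294, -0.616).
With 95% confidence, each one-unit increase in curing temperature is associated with a change of between -3.294 and -0.616 MPa in tensile strength.

(-3.294, -0.616)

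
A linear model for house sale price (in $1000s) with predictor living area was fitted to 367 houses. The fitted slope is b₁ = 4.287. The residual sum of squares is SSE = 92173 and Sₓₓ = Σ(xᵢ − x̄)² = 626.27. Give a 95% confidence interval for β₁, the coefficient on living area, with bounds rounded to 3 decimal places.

MSE = SSE/(n − 2) = 92173/365 = 252.529.
SE(b₁) = √(MSE/Sₓₓ) = √(252.529/626.27) = 0.635001.
df = n − 2 = 365.
t* = t_{0.025, 365} = 1.966485.
Margin = t* × SE = 1.966485 × 0.635001 = 1.24872.
CI: 4.287 ± 1.24872 → (3.038, 5.536).
With 95% confidence, each one-unit increase in living area is associated with a change of between 3.038 and 5.536 $1000s in house sale price.

(3.038, 5.536)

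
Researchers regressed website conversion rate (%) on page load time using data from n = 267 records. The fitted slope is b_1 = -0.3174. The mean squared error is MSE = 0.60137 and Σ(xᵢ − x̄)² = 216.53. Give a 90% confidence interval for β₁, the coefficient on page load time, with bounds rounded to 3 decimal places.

(-0.404, -0.230)

SE(b_1) = √(MSE/Sₓₓ) = √(0.60137/216.53) = 0.0527001.
df = n − 2 = 265.
t* = t_{0.05, 265} = 1.650624.
Margin = t* × SE = 1.650624 × 0.0527001 = 0.08699.
CI: -0.3174 ± 0.08699 → (-0.404, -0.230).
With 90% confidence, each one-unit increase in page load time is associated with a change of between -0.404 and -0.230 % in website conversion rate.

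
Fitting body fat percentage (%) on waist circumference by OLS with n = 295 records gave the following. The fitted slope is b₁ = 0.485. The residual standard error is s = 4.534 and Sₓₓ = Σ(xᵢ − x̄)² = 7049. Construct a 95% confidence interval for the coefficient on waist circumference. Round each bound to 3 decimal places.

SE(b₁) = s/√Sₓₓ = 4.534/√7049 = 0.054003.
df = n − 2 = 293.
t* = t_{0.025, 293} = 1.968093.
Margin = t* × SE = 1.968093 × 0.054003 = 0.10628.
CI: 0.485 ± 0.10628 → (0.379, 0.591).
With 95% confidence, each one-unit increase in waist circumference is associated with a change of between 0.379 and 0.591 % in body fat percentage.

(0.379, 0.591)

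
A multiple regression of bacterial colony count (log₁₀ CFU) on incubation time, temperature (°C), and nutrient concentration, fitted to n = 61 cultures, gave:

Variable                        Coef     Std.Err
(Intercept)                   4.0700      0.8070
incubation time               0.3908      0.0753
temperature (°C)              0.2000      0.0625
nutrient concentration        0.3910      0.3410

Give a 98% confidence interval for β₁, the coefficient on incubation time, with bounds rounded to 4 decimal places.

Read off: b = 0.3908, SE = 0.0753 for incubation time.
df = n − k − 1 = 61 − 3 − 1 = 57.
t* = t_{0.01, 57} = 2.393568.
Margin = t* × SE = 2.393568 × 0.0753 = 0.180236.
CI: 0.3908 ± 0.180236 → (0.2106, 0.5710).

(0.2106, 0.5710)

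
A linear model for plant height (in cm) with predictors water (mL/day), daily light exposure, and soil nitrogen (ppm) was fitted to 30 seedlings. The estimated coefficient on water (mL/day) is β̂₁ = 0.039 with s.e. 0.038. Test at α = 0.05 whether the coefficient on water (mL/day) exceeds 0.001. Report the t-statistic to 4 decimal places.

H₀: β₁ = 0.001 vs H₁: β₁ > 0.001.
t = (β̂₁ − β₁⁰)/SE = (0.039 − 0.001) / 0.038 = 1.0000.
df = n − k − 1 = 30 − 3 − 1 = 26.
One-sided p ≈ 0.1633, which is ≥ 0.05, so fail to reject H₀.
The data do not give significant evidence that the true slope on water (mL/day) exceeds 0.001 cm per unit, holding the other predictors fixed.

t = 1.0000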